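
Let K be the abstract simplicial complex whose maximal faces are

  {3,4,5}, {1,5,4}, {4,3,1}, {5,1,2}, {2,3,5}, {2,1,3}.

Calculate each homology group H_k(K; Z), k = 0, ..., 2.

K has 5 vertices, 9 edges, 6 triangles.
rank ∂_0 = 0, rank ∂_1 = 4 ⇒ b_0 = 5 − 0 − 4 = 1; all invariant factors of ∂_1 are 1 so no torsion. So H_0 ≅ Z.
rank ∂_1 = 4, rank ∂_2 = 5 ⇒ b_1 = 9 − 4 − 5 = 0; all invariant factors of ∂_2 are 1 so no torsion. So H_1 ≅ 0.
rank ∂_2 = 5, rank ∂_3 = 0 ⇒ b_2 = 6 − 5 − 0 = 1. So H_2 ≅ Z.

H_0 ≅ Z,  H_1 = 0,  H_2 ≅ Z.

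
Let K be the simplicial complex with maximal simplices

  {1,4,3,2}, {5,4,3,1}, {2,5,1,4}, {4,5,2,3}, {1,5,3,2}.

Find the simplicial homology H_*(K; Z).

Fix the vertex order 1 < 2 < 3 < 4 < 5 and write every simplex with vertices in increasing order. Then dim K = 3 and the simplices of K are:

  0-simplices (5): [1], [2], [3], [4], [5]
  1-simplices (10): [1,2], [1,3], [1,4], [1,5], [2,3], [2,4], [2,5], [3,4], [3,5], [4,5]
  2-simplices (10): [1,2,3], [1,2,4], [1,2,5], [1,3,4], [1,3,5], [1,4,5], [2,3,4], [2,3,5], [2,4,5], [3,4,5]
  3-simplices (5): [1,2,3,4], [1,2,3,5], [1,2,4,5], [1,3,4,5], [2,3,4,5]

so the chain groups are C_0 ≅ Z^5, C_1 ≅ Z^10, C_2 ≅ Z^10, C_3 ≅ Z^5.

∂_1: C_1 → C_0 sends each edge [p,q] (with p < q) to q − p. For instance
  ∂[2,4] = [4] − [2].
The resulting 5×10 matrix has rank 4, and its Smith normal form has invariant factors (1,1,1,1).

The boundary map ∂_2: C_2 → C_1 maps a triangle to the signed sum of its edges. For instance
  ∂[1,4,5] = [4,5] − [1,5] + [1,4],
  ∂[2,4,5] = [4,5] − [2,5] + [2,4].
This gives a 10×10 integer matrix of rank 6; reducing to Smith normal form yields diagonal entries (1,1,1,1,1,1).

∂_3: C_3 → C_2 sends each 3-simplex σ to the alternating sum Σ_i (−1)^i (σ with its i-th vertex removed). For instance
  ∂[1,2,4,5] = [2,4,5] − [1,4,5] + [1,2,5] − [1,2,4],
  ∂[1,2,3,4] = [2,3,4] − [1,3,4] + [1,2,4] − [1,2,3].
The resulting 10×5 matrix has rank 4, and its Smith normal form has invariant factors (1,1,1,1).

From H_k ≅ ker(∂_k) / im(∂_{k+1}) we obtain:

  H_0: rank C_0 − rank ∂_1 = 5 − 4 = 1, and the invariant factors of ∂_1 are all 1, so H_0 ≅ Z.
  H_1: rank ker ∂_1 − rank ∂_2 = (10 − 4) − 6 = 0, and the invariant factors of ∂_2 are all 1, so H_1 ≅ 0.
  H_2: rank ker ∂_2 − rank ∂_3 = (10 − 6) − 4 = 0, and the invariant factors of ∂_3 are all 1, so H_2 ≅ 0.
  H_3: rank ker ∂_3 − rank ∂_4 = (5 − 4) − 0 = 1, and there is no ∂_4, so H_3 ≅ Z.

H_0 = Z,  H_1 = 0,  H_2 = 0,  H_3 = Z.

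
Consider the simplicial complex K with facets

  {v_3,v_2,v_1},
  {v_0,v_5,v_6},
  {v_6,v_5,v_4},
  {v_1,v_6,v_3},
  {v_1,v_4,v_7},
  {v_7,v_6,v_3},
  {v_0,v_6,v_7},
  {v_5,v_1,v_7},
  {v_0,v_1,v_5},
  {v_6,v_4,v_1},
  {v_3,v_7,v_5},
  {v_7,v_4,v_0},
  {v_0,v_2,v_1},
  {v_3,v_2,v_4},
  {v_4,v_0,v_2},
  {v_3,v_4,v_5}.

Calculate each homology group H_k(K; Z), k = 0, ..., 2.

Take the total order v_0 < v_1 < v_2 < v_3 < v_4 < v_5 < v_6 < v_7 on the vertex set. Then K (dimension 2) consists of the simplices:

  0-simplices (8): [v_0], [v_1], [v_2], [v_3], [v_4], [v_5], [v_6], [v_7]
  1-simplices (24): (24 of them)
  2-simplices (16): (16 of them)

so the chain groups are C_0 ≅ Z^8, C_1 ≅ Z^24, C_2 ≅ Z^16.

∂_1: C_1 → C_0 sends each edge [p,q] (with p < q) to q − p. For instance
  ∂[v_3,v_5] = [v_5] − [v_3].
This gives a 8×24 integer matrix of rank 7; reducing to Smith normal form yields diagonal entries (1,1,1,1,1,1,1).

∂_2: C_2 → C_1 acts by ∂[p,q,r] = [q,r] − [p,r] + [p,q]. For instance
  ∂[v_1,v_2,v_3] = [v_2,v_3] − [v_1,v_3] + [v_1,v_2],
  ∂[v_1,v_4,v_6] = [v_4,v_6] − [v_1,v_6] + [v_1,v_4].
As a 24×16 matrix over Z this has rank 15, with invariant factors (1,1,1,1,1,1,1,1,1,1,1,1,1,1,1).

From H_k ≅ ker(∂_k) / im(∂_{k+1}) we obtain:

  H_0: rank C_0 − rank ∂_1 = 8 − 7 = 1, and the invariant factors of ∂_1 are all 1, so H_0 ≅ Z.
  H_1: rank ker ∂_1 − rank ∂_2 = (24 − 7) − 15 = 2, and the invariant factors of ∂_2 are all 1, so H_1 ≅ Z^2.
  H_2: rank ker ∂_2 − rank ∂_3 = (16 − 15) − 0 = 1, and there is no ∂_3, so H_2 ≅ Z.

As a check, the Euler characteristic is 8 − 24 + 16 = 0, which agrees with 1 − 2 + 1 = 0.

H_0 ≅ Z,  H_1 ≅ Z^2,  H_2 ≅ Z.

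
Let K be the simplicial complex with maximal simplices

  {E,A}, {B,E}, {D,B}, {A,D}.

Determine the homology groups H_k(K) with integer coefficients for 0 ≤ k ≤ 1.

H_0 ≅ Z,  H_1 ≅ Z.

K has 4 vertices, 4 edges.
rank ∂_0 = 0, rank ∂_1 = 3 ⇒ b_0 = 4 − 0 − 3 = 1; all invariant factors of ∂_1 are 1 so no torsion. So H_0 ≅ Z.
rank ∂_1 = 3, rank ∂_2 = 0 ⇒ b_1 = 4 − 3 − 0 = 1. So H_1 ≅ Z.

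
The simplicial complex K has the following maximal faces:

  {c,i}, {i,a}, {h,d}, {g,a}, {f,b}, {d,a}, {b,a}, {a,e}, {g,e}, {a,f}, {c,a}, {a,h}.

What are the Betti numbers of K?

b_0 = 1, b_1 = 4.

We work with the vertex ordering a < b < c < d < e < f < g < h < i. The simplices of K, each written with vertices in increasing order, are:

  0-simplices (9): a, b, c, d, e, f, g, h, i
  1-simplices (12): ab, ac, ad, ae, af, ag, ah, ai, bf, ci, dh, eg

Hence C_0 ≅ Z^9, C_1 ≅ Z^12.

Boundary ∂_1: C_1 → C_0 maps an edge to its endpoints' difference, ∂[p,q] = q − p. For instance
  ∂ab = b − a.
As a 9×12 matrix over Z this has rank 8, with invariant factors (1,1,1,1,1,1,1,1).

Reading off H_k = ker ∂_k / im ∂_{k+1}:

  H_0: rank C_0 − rank ∂_1 = 9 − 8 = 1, and the invariant factors of ∂_1 are all 1, so H_0 = Z.
  H_1: rank ker ∂_1 − rank ∂_2 = (12 − 8) − 0 = 4, and there is no ∂_2, so H_1 = Z^4.

As a check, the Euler characteristic is 9 − 12 = -3, which agrees with 1 − 4 = -3.

Hence the Betti numbers are b_0 = 1, b_1 = 4.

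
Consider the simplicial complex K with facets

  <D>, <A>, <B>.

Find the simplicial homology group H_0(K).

Fix the vertex order A < B < D and write every simplex with vertices in increasing order. Then dim K = 0 and the simplices of K are:

  0-simplices (3): A, B, D

Hence C_0 ≅ Z^3.

Reading off H_k = ker ∂_k / im ∂_{k+1}:

  H_0: rank C_0 − rank ∂_1 = 3 − 0 = 3, and there is no ∂_1, so H_0 = Z^3.

(K is a triangulation of a set of 3 points.)

H_0 = Z^3.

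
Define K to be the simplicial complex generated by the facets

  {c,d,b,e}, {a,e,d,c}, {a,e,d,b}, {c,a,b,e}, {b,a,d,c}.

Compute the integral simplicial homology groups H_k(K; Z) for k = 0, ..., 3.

H_0 ≅ Z,  H_1 = 0,  H_2 = 0,  H_3 ≅ Z.

Take the total order a < b < c < d < e on the vertex set. Then K (dimension 3) consists of the simplices:

  0-simplices (5): a, b, c, d, e
  1-simplices (10): ab, ac, ad, ae, bc, bd, be, cd, ce, de
  2-simplices (10): abc, abd, abe, acd, ace, ade, bcd, bce, bde, cde
  3-simplices (5): abcd, abce, abde, acde, bcde

Hence C_0 ≅ Z^5, C_1 ≅ Z^10, C_2 ≅ Z^10, C_3 ≅ Z^5.

∂_1: C_1 → C_0 is given by ∂[p,q] = [q] − [p]. For instance
  ∂ae = e − a.
The resulting 5×10 matrix has rank 4, and its Smith normal form has invariant factors (1,1,1,1).

∂_2: C_2 → C_1 sends each 2-simplex [p,q,r] to [q,r] − [p,r] + [p,q]. For instance
  ∂ace = ce − ae + ac,
  ∂ade = de − ae + ad.
The 10×10 boundary matrix has rank 6 and Smith normal form diag(1,1,1,1,1,1).

∂_3: C_3 → C_2 sends each 3-simplex σ to the alternating sum Σ_i (−1)^i (σ with its i-th vertex removed). For instance
  ∂abde = bde − ade + abe − abd,
  ∂abce = bce − ace + abe − abc.
The 10×5 boundary matrix has rank 4 and Smith normal form diag(1,1,1,1).

From H_k ≅ ker(∂_k) / im(∂_{k+1}) we obtain:

  H_0: rank C_0 − rank ∂_1 = 5 − 4 = 1, and the invariant factors of ∂_1 are all 1, so H_0 ≅ Z.
  H_1: rank ker ∂_1 − rank ∂_2 = (10 − 4) − 6 = 0, and the invariant factors of ∂_2 are all 1, so H_1 ≅ 0.
  H_2: rank ker ∂_2 − rank ∂_3 = (10 − 6) − 4 = 0, and the invariant factors of ∂_3 are all 1, so H_2 ≅ 0.
  H_3: rank ker ∂_3 − rank ∂_4 = (5 − 4) − 0 = 1, and there is no ∂_4, so H_3 ≅ Z.

As a check, the Euler characteristic is 5 − 10 + 10 − 5 = 0, which agrees with 1 − 0 + 0 − 1 = 0.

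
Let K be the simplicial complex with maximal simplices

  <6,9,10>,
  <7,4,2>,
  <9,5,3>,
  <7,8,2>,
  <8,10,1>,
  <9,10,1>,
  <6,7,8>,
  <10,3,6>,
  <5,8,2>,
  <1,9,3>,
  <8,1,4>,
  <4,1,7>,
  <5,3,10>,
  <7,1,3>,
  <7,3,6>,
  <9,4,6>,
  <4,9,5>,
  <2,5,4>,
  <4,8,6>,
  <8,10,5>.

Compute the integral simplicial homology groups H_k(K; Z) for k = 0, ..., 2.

Fix the vertex order 1 < 2 < 3 < 4 < 5 < 6 < 7 < 8 < 9 < 10 and write every simplex with vertices in increasing order. Then dim K = 2 and the simplices of K are:

  0-simplices (10): [1], [2], [3], [4], [5], [6], [7], [8], [9], [10]
  1-simplices (30): (30 of them)
  2-simplices (20): (20 of them)

giving chain groups C_0 ≅ Z^10, C_1 ≅ Z^30, C_2 ≅ Z^20.

The boundary map ∂_1: C_1 → C_0 sends each edge [p,q] (with p < q) to q − p. For instance
  ∂[4,9] = [9] − [4].
The resulting 10×30 matrix has rank 9, and its Smith normal form has invariant factors (1,1,1,1,1,1,1,1,1).

Boundary ∂_2: C_2 → C_1 acts by ∂[p,q,r] = [q,r] − [p,r] + [p,q]. For instance
  ∂[1,3,7] = [3,7] − [1,7] + [1,3],
  ∂[1,8,10] = [8,10] − [1,10] + [1,8].
The resulting 30×20 matrix has rank 20, and its Smith normal form has invariant factors (1,1,1,1,1,1,1,1,1,1,1,1,1,1,1,1,1,1,1,2).

Now H_k = ker ∂_k / im ∂_{k+1}, so:

  H_0: rank C_0 − rank ∂_1 = 10 − 9 = 1, and the invariant factors of ∂_1 are all 1, so H_0 ≅ Z.
  H_1: rank ker ∂_1 − rank ∂_2 = (30 − 9) − 20 = 1, and ∂_2 has invariant factor 2 > 1, so H_1 ≅ Z ⊕ Z/2.
  H_2: rank ker ∂_2 − rank ∂_3 = (20 − 20) − 0 = 0, and there is no ∂_3, so H_2 ≅ 0.

As a check, the Euler characteristic is 10 − 30 + 20 = 0, which agrees with 1 − 1 + 0 = 0.
(K is a triangulation of the Klein bottle.)

H_0 = Z,  H_1 = Z ⊕ Z/2,  H_2 = 0.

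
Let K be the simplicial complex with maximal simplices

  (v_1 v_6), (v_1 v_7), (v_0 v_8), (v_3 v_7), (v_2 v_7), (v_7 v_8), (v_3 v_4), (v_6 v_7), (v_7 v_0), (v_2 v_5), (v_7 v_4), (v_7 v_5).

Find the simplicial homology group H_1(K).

H_1 ≅ Z^4.

K has 9 vertices, 12 edges.
rank ∂_1 = 8, rank ∂_2 = 0 ⇒ b_1 = 12 − 8 − 0 = 4. So H_1 ≅ Z^4.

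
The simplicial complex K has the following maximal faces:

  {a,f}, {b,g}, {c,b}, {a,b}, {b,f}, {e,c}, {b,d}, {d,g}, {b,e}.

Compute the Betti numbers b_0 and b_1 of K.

Take the total order a < b < c < d < e < f < g on the vertex set. Then K (dimension 1) consists of the simplices:

  0-simplices (7): a, b, c, d, e, f, g
  1-simplices (9): ab, af, bc, bd, be, bf, bg, ce, dg

Hence C_0 ≅ Z^7, C_1 ≅ Z^9.

Boundary ∂_1: C_1 → C_0 maps an edge to its endpoints' difference, ∂[p,q] = q − p.
The resulting 7×9 matrix has rank 6, and its Smith normal form has invariant factors (1,1,1,1,1,1).

Computing H_k = (kernel of ∂_k) / (image of ∂_{k+1}):

  H_0: rank C_0 − rank ∂_1 = 7 − 6 = 1, and the invariant factors of ∂_1 are all 1, so H_0 = Z.
  H_1: rank ker ∂_1 − rank ∂_2 = (9 − 6) − 0 = 3, and there is no ∂_2, so H_1 = Z^3.

Hence the Betti numbers are b_0 = 1, b_1 = 3.

b_0 = 1, b_1 = 3.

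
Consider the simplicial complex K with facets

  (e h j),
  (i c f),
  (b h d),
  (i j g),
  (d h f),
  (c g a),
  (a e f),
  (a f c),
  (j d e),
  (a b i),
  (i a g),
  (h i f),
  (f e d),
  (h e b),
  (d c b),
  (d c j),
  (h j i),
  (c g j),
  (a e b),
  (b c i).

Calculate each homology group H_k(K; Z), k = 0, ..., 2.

Order the vertices as a < b < c < d < e < f < g < h < i < j. Listing each simplex with vertices in this order, K has dimension 2 with simplices:

  0-simplices (10): a, b, c, d, e, f, g, h, i, j
  1-simplices (30): ab, ac, ae, af, ag, ai, bc, bd, be, bh, bi, cd, cf, cg, ci, cj, de, df, dh, dj, ef, eh, ej, fh, fi, gi, gj, hi, hj, ij
  2-simplices (20): abe, abi, acf, acg, aef, agi, bcd, bci, bdh, beh, cdj, cfi, cgj, def, dej, dfh, ehj, fhi, gij, hij

giving chain groups C_0 ≅ Z^10, C_1 ≅ Z^30, C_2 ≅ Z^20.

Boundary ∂_1: C_1 → C_0 sends each edge [p,q] (with p < q) to q − p.
The 10×30 boundary matrix has rank 9 and Smith normal form diag(1,1,1,1,1,1,1,1,1).

∂_2: C_2 → C_1 acts by ∂[p,q,r] = [q,r] − [p,r] + [p,q]. For instance
  ∂cfi = fi − ci + cf,
  ∂abi = bi − ai + ab.
This gives a 30×20 integer matrix of rank 20; reducing to Smith normal form yields diagonal entries (1,1,1,1,1,1,1,1,1,1,1,1,1,1,1,1,1,1,1,2).

Computing H_k = (kernel of ∂_k) / (image of ∂_{k+1}):

  H_0: rank C_0 − rank ∂_1 = 10 − 9 = 1, and the invariant factors of ∂_1 are all 1, so H_0 = Z.
  H_1: rank ker ∂_1 − rank ∂_2 = (30 − 9) − 20 = 1, and ∂_2 has invariant factor 2 > 1, so H_1 = Z ⊕ Z/2.
  H_2: rank ker ∂_2 − rank ∂_3 = (20 − 20) − 0 = 0, and there is no ∂_3, so H_2 = 0.

H_0 ≅ Z,  H_1 ≅ Z ⊕ Z/2,  H_2 = 0.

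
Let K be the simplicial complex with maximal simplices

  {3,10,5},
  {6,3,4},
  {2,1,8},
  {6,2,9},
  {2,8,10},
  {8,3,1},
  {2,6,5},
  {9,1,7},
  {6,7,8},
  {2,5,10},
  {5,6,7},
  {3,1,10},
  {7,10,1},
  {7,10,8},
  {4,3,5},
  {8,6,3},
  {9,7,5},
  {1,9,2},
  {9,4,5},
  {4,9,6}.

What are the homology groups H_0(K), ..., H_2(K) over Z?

Take the total order 1 < 2 < 3 < 4 < 5 < 6 < 7 < 8 < 9 < 10 on the vertex set. Then K (dimension 2) consists of the simplices:

  0-simplices (10): [1], [2], [3], [4], [5], [6], [7], [8], [9], [10]
  1-simplices (30): (30 of them)
  2-simplices (20): (20 of them)

so the chain groups are C_0 ≅ Z^10, C_1 ≅ Z^30, C_2 ≅ Z^20.

The boundary map ∂_1: C_1 → C_0 maps an edge to its endpoints' difference, ∂[p,q] = q − p. For instance
  ∂[5,6] = [6] − [5].
As a 10×30 matrix over Z this has rank 9, with invariant factors (1,1,1,1,1,1,1,1,1).

The boundary map ∂_2: C_2 → C_1 maps a triangle to the signed sum of its edges. For instance
  ∂[2,6,9] = [6,9] − [2,9] + [2,6],
  ∂[5,6,7] = [6,7] − [5,7] + [5,6].
The resulting 30×20 matrix has rank 20, and its Smith normal form has invariant factors (1,1,1,1,1,1,1,1,1,1,1,1,1,1,1,1,1,1,1,2).

From H_k ≅ ker(∂_k) / im(∂_{k+1}) we obtain:

  H_0: rank C_0 − rank ∂_1 = 10 − 9 = 1, and the invariant factors of ∂_1 are all 1, so H_0 = Z.
  H_1: rank ker ∂_1 − rank ∂_2 = (30 − 9) − 20 = 1, and ∂_2 has invariant factor 2 > 1, so H_1 = Z ⊕ Z_2.
  H_2: rank ker ∂_2 − rank ∂_3 = (20 − 20) − 0 = 0, and there is no ∂_3, so H_2 = 0.

H_0 ≅ Z,  H_1 ≅ Z ⊕ Z_2,  H_2 = 0.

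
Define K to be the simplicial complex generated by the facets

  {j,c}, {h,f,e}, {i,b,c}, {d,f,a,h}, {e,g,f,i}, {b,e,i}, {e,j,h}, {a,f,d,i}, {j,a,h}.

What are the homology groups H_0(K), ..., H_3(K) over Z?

H_0 = Z,  H_1 = Z,  H_2 = 0,  H_3 = 0.

Order the vertices as a < b < c < d < e < f < g < h < i < j. Listing each simplex with vertices in this order, K has dimension 3 with simplices:

  0-simplices (10): a, b, c, d, e, f, g, h, i, j
  1-simplices (23): ad, af, ah, ai, aj, bc, be, bi, ci, cj, df, dh, di, ef, eg, eh, ei, ej, fg, fh, fi, gi, hj
  2-simplices (16): adf, adh, adi, afh, afi, ahj, bci, bei, dfh, dfi, efg, efh, efi, egi, ehj, fgi
  3-simplices (3): adfh, adfi, efgi

giving chain groups C_0 ≅ Z^10, C_1 ≅ Z^23, C_2 ≅ Z^16, C_3 ≅ Z^3.

Boundary ∂_1: C_1 → C_0 is given by ∂[p,q] = [q] − [p]. For instance
  ∂hj = j − h.
This gives a 10×23 integer matrix of rank 9; reducing to Smith normal form yields diagonal entries (1,1,1,1,1,1,1,1,1).

Boundary ∂_2: C_2 → C_1 maps a triangle to the signed sum of its edges. For instance
  ∂adf = df − af + ad,
  ∂adi = di − ai + ad.
As a 23×16 matrix over Z this has rank 13, with invariant factors (1,1,1,1,1,1,1,1,1,1,1,1,1).

∂_3: C_3 → C_2 sends each 3-simplex σ to the alternating sum Σ_i (−1)^i (σ with its i-th vertex removed). For instance
  ∂efgi = fgi − egi + efi − efg,
  ∂adfh = dfh − afh + adh − adf.
As a 16×3 matrix over Z this has rank 3, with invariant factors (1,1,1).

From H_k ≅ ker(∂_k) / im(∂_{k+1}) we obtain:

  H_0: rank C_0 − rank ∂_1 = 10 − 9 = 1, and the invariant factors of ∂_1 are all 1, so H_0 ≅ Z.
  H_1: rank ker ∂_1 − rank ∂_2 = (23 − 9) − 13 = 1, and the invariant factors of ∂_2 are all 1, so H_1 ≅ Z.
  H_2: rank ker ∂_2 − rank ∂_3 = (16 − 13) − 3 = 0, and the invariant factors of ∂_3 are all 1, so H_2 ≅ 0.
  H_3: rank ker ∂_3 − rank ∂_4 = (3 − 3) − 0 = 0, and there is no ∂_4, so H_3 ≅ 0.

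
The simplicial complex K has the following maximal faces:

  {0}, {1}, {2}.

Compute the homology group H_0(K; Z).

Order the vertices as 0 < 1 < 2. Listing each simplex with vertices in this order, K has dimension 0 with simplices:

  0-simplices (3): [0], [1], [2]

so the chain groups are C_0 ≅ Z^3.

From H_k ≅ ker(∂_k) / im(∂_{k+1}) we obtain:

  H_0: rank C_0 − rank ∂_1 = 3 − 0 = 3, and there is no ∂_1, so H_0 ≅ Z^3.

(K is a triangulation of a set of 3 points.)

H_0 ≅ Z^3.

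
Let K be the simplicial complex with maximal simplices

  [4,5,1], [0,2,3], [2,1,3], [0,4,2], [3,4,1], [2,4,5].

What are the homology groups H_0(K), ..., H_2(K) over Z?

H_0 ≅ Z,  H_1 ≅ Z,  H_2 = 0.

Order the vertices as 0 < 1 < 2 < 3 < 4 < 5. Listing each simplex with vertices in this order, K has dimension 2 with simplices:

  0-simplices (6): [0], [1], [2], [3], [4], [5]
  1-simplices (12): [0,2], [0,3], [0,4], [1,2], [1,3], [1,4], [1,5], [2,3], [2,4], [2,5], [3,4], [4,5]
  2-simplices (6): [0,2,3], [0,2,4], [1,2,3], [1,3,4], [1,4,5], [2,4,5]

so the chain groups are C_0 ≅ Z^6, C_1 ≅ Z^12, C_2 ≅ Z^6.

∂_1: C_1 → C_0 is given by ∂[p,q] = [q] − [p]. For instance
  ∂[4,5] = [5] − [4].
As a 6×12 matrix over Z this has rank 5, with invariant factors (1,1,1,1,1).

The boundary map ∂_2: C_2 → C_1 maps a triangle to the signed sum of its edges. For instance
  ∂[1,2,3] = [2,3] − [1,3] + [1,2],
  ∂[2,4,5] = [4,5] − [2,5] + [2,4].
The resulting 12×6 matrix has rank 6, and its Smith normal form has invariant factors (1,1,1,1,1,1).

Computing H_k = (kernel of ∂_k) / (image of ∂_{k+1}):

  H_0: rank C_0 − rank ∂_1 = 6 − 5 = 1, and the invariant factors of ∂_1 are all 1, so H_0 = Z.
  H_1: rank ker ∂_1 − rank ∂_2 = (12 − 5) − 6 = 1, and the invariant factors of ∂_2 are all 1, so H_1 = Z.
  H_2: rank ker ∂_2 − rank ∂_3 = (6 − 6) − 0 = 0, and there is no ∂_3, so H_2 = 0.

As a check, the Euler characteristic is 6 − 12 + 6 = 0, which agrees with 1 − 1 + 0 = 0.
(K is a triangulation of the cylinder S^1 x I.)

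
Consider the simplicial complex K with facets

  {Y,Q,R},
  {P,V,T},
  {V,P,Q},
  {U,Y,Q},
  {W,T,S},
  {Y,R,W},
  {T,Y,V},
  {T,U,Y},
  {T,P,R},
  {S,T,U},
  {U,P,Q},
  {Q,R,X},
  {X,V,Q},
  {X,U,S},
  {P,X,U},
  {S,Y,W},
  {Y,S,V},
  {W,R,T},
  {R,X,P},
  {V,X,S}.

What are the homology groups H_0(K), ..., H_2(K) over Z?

Fix the vertex order P < Q < R < S < T < U < V < W < X < Y and write every simplex with vertices in increasing order. Then dim K = 2 and the simplices of K are:

  0-simplices (10): P, Q, R, S, T, U, V, W, X, Y
  1-simplices (30): PQ, PR, PT, PU, PV, PX, QR, QU, QV, QX, QY, RT, RW, RX, RY, ST, SU, SV, SW, SX, SY, TU, TV, TW, TY, UX, UY, VX, VY, WY
  2-simplices (20): PQU, PQV, PRT, PRX, PTV, PUX, QRX, QRY, QUY, QVX, RTW, RWY, STU, STW, SUX, SVX, SVY, SWY, TUY, TVY

so the chain groups are C_0 ≅ Z^10, C_1 ≅ Z^30, C_2 ≅ Z^20.

Boundary ∂_1: C_1 → C_0 maps an edge to its endpoints' difference, ∂[p,q] = q − p. For instance
  ∂PQ = Q − P.
The 10×30 boundary matrix has rank 9 and Smith normal form diag(1,1,1,1,1,1,1,1,1).

The boundary map ∂_2: C_2 → C_1 maps a triangle to the signed sum of its edges. For instance
  ∂STW = TW − SW + ST,
  ∂SVX = VX − SX + SV.
The 30×20 boundary matrix has rank 20 and Smith normal form diag(1,1,1,1,1,1,1,1,1,1,1,1,1,1,1,1,1,1,1,2).

Reading off H_k = ker ∂_k / im ∂_{k+1}:

  H_0: rank C_0 − rank ∂_1 = 10 − 9 = 1, and the invariant factors of ∂_1 are all 1, so H_0 = Z.
  H_1: rank ker ∂_1 − rank ∂_2 = (30 − 9) − 20 = 1, and ∂_2 has invariant factor 2 > 1, so H_1 = Z ⊕ Z/2Z.
  H_2: rank ker ∂_2 − rank ∂_3 = (20 − 20) − 0 = 0, and there is no ∂_3, so H_2 = 0.

H_0 = Z,  H_1 = Z ⊕ Z/2Z,  H_2 = 0.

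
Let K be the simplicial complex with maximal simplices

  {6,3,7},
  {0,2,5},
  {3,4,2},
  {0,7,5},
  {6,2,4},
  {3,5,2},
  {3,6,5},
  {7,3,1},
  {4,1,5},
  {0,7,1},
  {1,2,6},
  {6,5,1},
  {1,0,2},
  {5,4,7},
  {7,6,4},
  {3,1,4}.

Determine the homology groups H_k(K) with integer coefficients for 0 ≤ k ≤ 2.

H_0 ≅ Z,  H_1 ≅ Z^2,  H_2 ≅ Z.

Take the total order 0 < 1 < 2 < 3 < 4 < 5 < 6 < 7 on the vertex set. Then K (dimension 2) consists of the simplices:

  0-simplices (8): [0], [1], [2], [3], [4], [5], [6], [7]
  1-simplices (24): (24 of them)
  2-simplices (16): [0,1,2], [0,1,7], [0,2,5], [0,5,7], [1,2,6], [1,3,4], [1,3,7], [1,4,5], [1,5,6], [2,3,4], [2,3,5], [2,4,6], [3,5,6], [3,6,7], [4,5,7], [4,6,7]

so the chain groups are C_0 ≅ Z^8, C_1 ≅ Z^24, C_2 ≅ Z^16.

∂_1: C_1 → C_0 is given by ∂[p,q] = [q] − [p].
As a 8×24 matrix over Z this has rank 7, with invariant factors (1,1,1,1,1,1,1).

Boundary ∂_2: C_2 → C_1 maps a triangle to the signed sum of its edges. For instance
  ∂[3,6,7] = [6,7] − [3,7] + [3,6],
  ∂[2,4,6] = [4,6] − [2,6] + [2,4].
This gives a 24×16 integer matrix of rank 15; reducing to Smith normal form yields diagonal entries (1,1,1,1,1,1,1,1,1,1,1,1,1,1,1).

Computing H_k = (kernel of ∂_k) / (image of ∂_{k+1}):

  H_0: rank C_0 − rank ∂_1 = 8 − 7 = 1, and the invariant factors of ∂_1 are all 1, so H_0 ≅ Z.
  H_1: rank ker ∂_1 − rank ∂_2 = (24 − 7) − 15 = 2, and the invariant factors of ∂_2 are all 1, so H_1 ≅ Z^2.
  H_2: rank ker ∂_2 − rank ∂_3 = (16 − 15) − 0 = 1, and there is no ∂_3, so H_2 ≅ Z.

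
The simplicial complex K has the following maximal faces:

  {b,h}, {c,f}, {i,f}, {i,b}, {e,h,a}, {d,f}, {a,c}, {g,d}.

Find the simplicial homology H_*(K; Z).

H_0 = Z,  H_1 = Z,  H_2 = 0.

Order the vertices as a < b < c < d < e < f < g < h < i. Listing each simplex with vertices in this order, K has dimension 2 with simplices:

  0-simplices (9): a, b, c, d, e, f, g, h, i
  1-simplices (10): ac, ae, ah, bh, bi, cf, df, dg, eh, fi
  2-simplices (1): aeh

giving chain groups C_0 ≅ Z^9, C_1 ≅ Z^10, C_2 ≅ Z^1.

∂_1: C_1 → C_0 sends each edge [p,q] (with p < q) to q − p. For instance
  ∂bh = h − b.
As a 9×10 matrix over Z this has rank 8, with invariant factors (1,1,1,1,1,1,1,1).

∂_2: C_2 → C_1 acts by ∂[p,q,r] = [q,r] − [p,r] + [p,q]. For instance
  ∂aeh = eh − ah + ae.
The resulting 10×1 matrix has rank 1, and its Smith normal form has invariant factors (1).

From H_k ≅ ker(∂_k) / im(∂_{k+1}) we obtain:

  H_0: rank C_0 − rank ∂_1 = 9 − 8 = 1, and the invariant factors of ∂_1 are all 1, so H_0 = Z.
  H_1: rank ker ∂_1 − rank ∂_2 = (10 − 8) − 1 = 1, and the invariant factors of ∂_2 are all 1, so H_1 = Z.
  H_2: rank ker ∂_2 − rank ∂_3 = (1 − 1) − 0 = 0, and there is no ∂_3, so H_2 = 0.

As a check, the Euler characteristic is 9 − 10 + 1 = 0, which agrees with 1 − 1 + 0 = 0.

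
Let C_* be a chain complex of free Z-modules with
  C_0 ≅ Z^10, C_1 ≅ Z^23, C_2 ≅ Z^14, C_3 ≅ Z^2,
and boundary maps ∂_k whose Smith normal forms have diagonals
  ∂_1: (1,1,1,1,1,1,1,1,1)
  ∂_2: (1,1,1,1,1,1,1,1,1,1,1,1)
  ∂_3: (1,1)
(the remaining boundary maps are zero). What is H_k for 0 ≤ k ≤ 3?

H_0 = Z,  H_1 = Z^2,  H_2 = 0,  H_3 = 0.

H_0: b_0 = 10 − 0 − 9 = 1; torsion from ∂_1 factors > 1: none. So H_0 = Z.
H_1: b_1 = 23 − 9 − 12 = 2; torsion from ∂_2 factors > 1: none. So H_1 = Z^2.
H_2: b_2 = 14 − 12 − 2 = 0; torsion from ∂_3 factors > 1: none. So H_2 = 0.
H_3: b_3 = 2 − 2 − 0 = 0; torsion from ∂_4 factors > 1: none. So H_3 = 0.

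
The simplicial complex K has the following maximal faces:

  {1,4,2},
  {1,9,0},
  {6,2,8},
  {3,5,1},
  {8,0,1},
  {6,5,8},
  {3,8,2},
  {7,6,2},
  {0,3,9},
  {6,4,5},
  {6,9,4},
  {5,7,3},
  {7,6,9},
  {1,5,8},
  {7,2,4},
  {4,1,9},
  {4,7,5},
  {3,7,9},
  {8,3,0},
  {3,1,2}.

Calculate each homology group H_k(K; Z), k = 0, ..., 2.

H_0 = Z,  H_1 = Z ⊕ Z/2,  H_2 = 0.

K has 10 vertices, 30 edges, 20 triangles.
rank ∂_0 = 0, rank ∂_1 = 9 ⇒ b_0 = 10 − 0 − 9 = 1; all invariant factors of ∂_1 are 1 so no torsion. So H_0 ≅ Z.
rank ∂_1 = 9, rank ∂_2 = 20 ⇒ b_1 = 30 − 9 − 20 = 1; ∂_2 has invariant factor(s) [2] giving torsion. So H_1 ≅ Z ⊕ Z/2.
rank ∂_2 = 20, rank ∂_3 = 0 ⇒ b_2 = 20 − 20 − 0 = 0. So H_2 ≅ 0.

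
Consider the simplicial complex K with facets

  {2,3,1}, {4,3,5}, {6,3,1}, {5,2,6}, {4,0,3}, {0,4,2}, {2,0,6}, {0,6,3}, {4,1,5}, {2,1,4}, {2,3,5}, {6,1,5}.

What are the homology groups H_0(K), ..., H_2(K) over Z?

We work with the vertex ordering 0 < 1 < 2 < 3 < 4 < 5 < 6. The simplices of K, each written with vertices in increasing order, are:

  0-simplices (7): [0], [1], [2], [3], [4], [5], [6]
  1-simplices (18): [0,2], [0,3], [0,4], [0,6], [1,2], [1,3], [1,4], [1,5], [1,6], [2,3], [2,4], [2,5], [2,6], [3,4], [3,5], [3,6], [4,5], [5,6]
  2-simplices (12): [0,2,4], [0,2,6], [0,3,4], [0,3,6], [1,2,3], [1,2,4], [1,3,6], [1,4,5], [1,5,6], [2,3,5], [2,5,6], [3,4,5]

giving chain groups C_0 ≅ Z^7, C_1 ≅ Z^18, C_2 ≅ Z^12.

The boundary map ∂_1: C_1 → C_0 sends each edge [p,q] (with p < q) to q − p.
This gives a 7×18 integer matrix of rank 6; reducing to Smith normal form yields diagonal entries (1,1,1,1,1,1).

Boundary ∂_2: C_2 → C_1 acts by ∂[p,q,r] = [q,r] − [p,r] + [p,q]. For instance
  ∂[3,4,5] = [4,5] − [3,5] + [3,4],
  ∂[1,2,3] = [2,3] − [1,3] + [1,2].
This gives a 18×12 integer matrix of rank 12; reducing to Smith normal form yields diagonal entries (1,1,1,1,1,1,1,1,1,1,1,2).

From H_k ≅ ker(∂_k) / im(∂_{k+1}) we obtain:

  H_0: rank C_0 − rank ∂_1 = 7 − 6 = 1, and the invariant factors of ∂_1 are all 1, so H_0 = Z.
  H_1: rank ker ∂_1 − rank ∂_2 = (18 − 6) − 12 = 0, and ∂_2 has invariant factor 2 > 1, so H_1 = Z/2.
  H_2: rank ker ∂_2 − rank ∂_3 = (12 − 12) − 0 = 0, and there is no ∂_3, so H_2 = 0.

H_0 = Z,  H_1 = Z/2,  H_2 = 0.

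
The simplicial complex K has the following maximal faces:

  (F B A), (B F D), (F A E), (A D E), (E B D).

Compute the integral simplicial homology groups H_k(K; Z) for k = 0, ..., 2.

H_0 ≅ Z,  H_1 ≅ Z,  H_2 = 0.

Fix the vertex order A < B < D < E < F and write every simplex with vertices in increasing order. Then dim K = 2 and the simplices of K are:

  0-simplices (5): A, B, D, E, F
  1-simplices (10): AB, AD, AE, AF, BD, BE, BF, DE, DF, EF
  2-simplices (5): ABF, ADE, AEF, BDE, BDF

Hence C_0 ≅ Z^5, C_1 ≅ Z^10, C_2 ≅ Z^5.

∂_1: C_1 → C_0 sends each edge [p,q] (with p < q) to q − p. For instance
  ∂AD = D − A.
The resulting 5×10 matrix has rank 4, and its Smith normal form has invariant factors (1,1,1,1).

The boundary map ∂_2: C_2 → C_1 sends each 2-simplex [p,q,r] to [q,r] − [p,r] + [p,q]. For instance
  ∂BDE = DE − BE + BD,
  ∂ADE = DE − AE + AD.
The resulting 10×5 matrix has rank 5, and its Smith normal form has invariant factors (1,1,1,1,1).

Reading off H_k = ker ∂_k / im ∂_{k+1}:

  H_0: rank C_0 − rank ∂_1 = 5 − 4 = 1, and the invariant factors of ∂_1 are all 1, so H_0 = Z.
  H_1: rank ker ∂_1 − rank ∂_2 = (10 − 4) − 5 = 1, and the invariant factors of ∂_2 are all 1, so H_1 = Z.
  H_2: rank ker ∂_2 − rank ∂_3 = (5 − 5) − 0 = 0, and there is no ∂_3, so H_2 = 0.

As a check, the Euler characteristic is 5 − 10 + 5 = 0, which agrees with 1 − 1 + 0 = 0.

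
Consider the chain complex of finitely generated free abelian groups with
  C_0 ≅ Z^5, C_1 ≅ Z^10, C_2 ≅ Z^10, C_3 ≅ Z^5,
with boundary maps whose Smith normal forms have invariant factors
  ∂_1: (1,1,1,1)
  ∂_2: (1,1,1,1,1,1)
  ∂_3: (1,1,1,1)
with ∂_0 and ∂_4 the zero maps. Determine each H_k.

H_0 ≅ Z,  H_1 = 0,  H_2 = 0,  H_3 ≅ Z.

H_0: b_0 = 5 − 0 − 4 = 1; torsion from ∂_1 factors > 1: none. So H_0 ≅ Z.
H_1: b_1 = 10 − 4 − 6 = 0; torsion from ∂_2 factors > 1: none. So H_1 ≅ 0.
H_2: b_2 = 10 − 6 − 4 = 0; torsion from ∂_3 factors > 1: none. So H_2 ≅ 0.
H_3: b_3 = 5 − 4 − 0 = 1; torsion from ∂_4 factors > 1: none. So H_3 ≅ Z.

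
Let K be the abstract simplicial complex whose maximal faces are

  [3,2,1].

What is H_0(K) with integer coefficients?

Order the vertices as 1 < 2 < 3. Listing each simplex with vertices in this order, K has dimension 2 with simplices:

  0-simplices (3): [1], [2], [3]
  1-simplices (3): [1,2], [1,3], [2,3]
  2-simplices (1): [1,2,3]

giving chain groups C_0 ≅ Z^3, C_1 ≅ Z^3, C_2 ≅ Z^1.

∂_1: C_1 → C_0 sends each edge [p,q] (with p < q) to q − p. For instance
  ∂[1,2] = [2] − [1].
The resulting 3×3 matrix has rank 2, and its Smith normal form has invariant factors (1,1).

∂_2: C_2 → C_1 acts by ∂[p,q,r] = [q,r] − [p,r] + [p,q]. For instance
  ∂[1,2,3] = [2,3] − [1,3] + [1,2].
As a 3×1 matrix over Z this has rank 1, with invariant factors (1).

Now H_k = ker ∂_k / im ∂_{k+1}, so:

  H_0: rank C_0 − rank ∂_1 = 3 − 2 = 1, and the invariant factors of ∂_1 are all 1, so H_0 ≅ Z.

(K is a triangulation of the 2-simplex.)

H_0 ≅ Z.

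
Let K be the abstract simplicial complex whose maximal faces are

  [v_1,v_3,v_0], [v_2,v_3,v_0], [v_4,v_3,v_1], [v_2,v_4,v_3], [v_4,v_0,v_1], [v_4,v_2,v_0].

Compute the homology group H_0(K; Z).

H_0 ≅ Z.

We work with the vertex ordering v_0 < v_1 < v_2 < v_3 < v_4. The simplices of K, each written with vertices in increasing order, are:

  0-simplices (5): [v_0], [v_1], [v_2], [v_3], [v_4]
  1-simplices (9): [v_0,v_1], [v_0,v_2], [v_0,v_3], [v_0,v_4], [v_1,v_3], [v_1,v_4], [v_2,v_3], [v_2,v_4], [v_3,v_4]
  2-simplices (6): [v_0,v_1,v_3], [v_0,v_1,v_4], [v_0,v_2,v_3], [v_0,v_2,v_4], [v_1,v_3,v_4], [v_2,v_3,v_4]

Hence C_0 ≅ Z^5, C_1 ≅ Z^9, C_2 ≅ Z^6.

Boundary ∂_1: C_1 → C_0 is given by ∂[p,q] = [q] − [p]. For instance
  ∂[v_3,v_4] = [v_4] − [v_3].
As a 5×9 matrix over Z this has rank 4, with invariant factors (1,1,1,1).

∂_2: C_2 → C_1 acts by ∂[p,q,r] = [q,r] − [p,r] + [p,q]. For instance
  ∂[v_0,v_1,v_3] = [v_1,v_3] − [v_0,v_3] + [v_0,v_1],
  ∂[v_0,v_2,v_3] = [v_2,v_3] − [v_0,v_3] + [v_0,v_2].
This gives a 9×6 integer matrix of rank 5; reducing to Smith normal form yields diagonal entries (1,1,1,1,1).

Computing H_k = (kernel of ∂_k) / (image of ∂_{k+1}):

  H_0: rank C_0 − rank ∂_1 = 5 − 4 = 1, and the invariant factors of ∂_1 are all 1, so H_0 ≅ Z.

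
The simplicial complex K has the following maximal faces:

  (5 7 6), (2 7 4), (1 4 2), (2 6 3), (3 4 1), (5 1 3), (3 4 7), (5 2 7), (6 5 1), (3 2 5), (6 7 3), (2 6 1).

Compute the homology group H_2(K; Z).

H_2 = 0.

Take the total order 1 < 2 < 3 < 4 < 5 < 6 < 7 on the vertex set. Then K (dimension 2) consists of the simplices:

  0-simplices (7): [1], [2], [3], [4], [5], [6], [7]
  1-simplices (18): [1,2], [1,3], [1,4], [1,5], [1,6], [2,3], [2,4], [2,5], [2,6], [2,7], [3,4], [3,5], [3,6], [3,7], [4,7], [5,6], [5,7], [6,7]
  2-simplices (12): [1,2,4], [1,2,6], [1,3,4], [1,3,5], [1,5,6], [2,3,5], [2,3,6], [2,4,7], [2,5,7], [3,4,7], [3,6,7], [5,6,7]

so the chain groups are C_0 ≅ Z^7, C_1 ≅ Z^18, C_2 ≅ Z^12.

∂_1: C_1 → C_0 sends each edge [p,q] (with p < q) to q − p. For instance
  ∂[1,5] = [5] − [1].
As a 7×18 matrix over Z this has rank 6, with invariant factors (1,1,1,1,1,1).

The boundary map ∂_2: C_2 → C_1 acts by ∂[p,q,r] = [q,r] − [p,r] + [p,q]. For instance
  ∂[2,3,6] = [3,6] − [2,6] + [2,3],
  ∂[1,3,4] = [3,4] − [1,4] + [1,3].
As a 18×12 matrix over Z this has rank 12, with invariant factors (1,1,1,1,1,1,1,1,1,1,1,2).

Reading off H_k = ker ∂_k / im ∂_{k+1}:

  H_2: rank ker ∂_2 − rank ∂_3 = (12 − 12) − 0 = 0, and there is no ∂_3, so H_2 = 0.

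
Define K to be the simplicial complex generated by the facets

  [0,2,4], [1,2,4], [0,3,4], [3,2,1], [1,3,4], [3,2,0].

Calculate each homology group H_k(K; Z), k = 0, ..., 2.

Fix the vertex order 0 < 1 < 2 < 3 < 4 and write every simplex with vertices in increasing order. Then dim K = 2 and the simplices of K are:

  0-simplices (5): [0], [1], [2], [3], [4]
  1-simplices (9): [0,2], [0,3], [0,4], [1,2], [1,3], [1,4], [2,3], [2,4], [3,4]
  2-simplices (6): [0,2,3], [0,2,4], [0,3,4], [1,2,3], [1,2,4], [1,3,4]

giving chain groups C_0 ≅ Z^5, C_1 ≅ Z^9, C_2 ≅ Z^6.

Boundary ∂_1: C_1 → C_0 sends each edge [p,q] (with p < q) to q − p. For instance
  ∂[0,4] = [4] − [0].
As a 5×9 matrix over Z this has rank 4, with invariant factors (1,1,1,1).

Boundary ∂_2: C_2 → C_1 maps a triangle to the signed sum of its edges. For instance
  ∂[0,2,4] = [2,4] − [0,4] + [0,2],
  ∂[1,2,3] = [2,3] − [1,3] + [1,2].
The resulting 9×6 matrix has rank 5, and its Smith normal form has invariant factors (1,1,1,1,1).

Computing H_k = (kernel of ∂_k) / (image of ∂_{k+1}):

  H_0: rank C_0 − rank ∂_1 = 5 − 4 = 1, and the invariant factors of ∂_1 are all 1, so H_0 = Z.
  H_1: rank ker ∂_1 − rank ∂_2 = (9 − 4) − 5 = 0, and the invariant factors of ∂_2 are all 1, so H_1 = 0.
  H_2: rank ker ∂_2 − rank ∂_3 = (6 − 5) − 0 = 1, and there is no ∂_3, so H_2 = Z.

As a check, the Euler characteristic is 5 − 9 + 6 = 2, which agrees with 1 − 0 + 1 = 2.
(K is a triangulation of the 2-sphere S^2.)

H_0 ≅ Z,  H_1 = 0,  H_2 ≅ Z.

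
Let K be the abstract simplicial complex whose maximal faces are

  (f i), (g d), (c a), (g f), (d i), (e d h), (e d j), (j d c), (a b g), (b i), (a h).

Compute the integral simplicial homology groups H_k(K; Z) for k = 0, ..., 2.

H_0 = Z,  H_1 = Z^4,  H_2 = 0.

Fix the vertex order a < b < c < d < e < f < g < h < i < j and write every simplex with vertices in increasing order. Then dim K = 2 and the simplices of K are:

  0-simplices (10): a, b, c, d, e, f, g, h, i, j
  1-simplices (17): ab, ac, ag, ah, bg, bi, cd, cj, de, dg, dh, di, dj, eh, ej, fg, fi
  2-simplices (4): abg, cdj, deh, dej

so the chain groups are C_0 ≅ Z^10, C_1 ≅ Z^17, C_2 ≅ Z^4.

The boundary map ∂_1: C_1 → C_0 is given by ∂[p,q] = [q] − [p].
This gives a 10×17 integer matrix of rank 9; reducing to Smith normal form yields diagonal entries (1,1,1,1,1,1,1,1,1).

The boundary map ∂_2: C_2 → C_1 sends each 2-simplex [p,q,r] to [q,r] − [p,r] + [p,q]. For instance
  ∂dej = ej − dj + de,
  ∂deh = eh − dh + de.
The 17×4 boundary matrix has rank 4 and Smith normal form diag(1,1,1,1).

Computing H_k = (kernel of ∂_k) / (image of ∂_{k+1}):

  H_0: rank C_0 − rank ∂_1 = 10 − 9 = 1, and the invariant factors of ∂_1 are all 1, so H_0 ≅ Z.
  H_1: rank ker ∂_1 − rank ∂_2 = (17 − 9) − 4 = 4, and the invariant factors of ∂_2 are all 1, so H_1 ≅ Z^4.
  H_2: rank ker ∂_2 − rank ∂_3 = (4 − 4) − 0 = 0, and there is no ∂_3, so H_2 ≅ 0.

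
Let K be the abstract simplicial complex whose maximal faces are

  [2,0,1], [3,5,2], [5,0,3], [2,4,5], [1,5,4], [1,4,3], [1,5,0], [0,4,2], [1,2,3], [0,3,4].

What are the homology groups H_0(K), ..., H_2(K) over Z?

Take the total order 0 < 1 < 2 < 3 < 4 < 5 on the vertex set. Then K (dimension 2) consists of the simplices:

  0-simplices (6): [0], [1], [2], [3], [4], [5]
  1-simplices (15): [0,1], [0,2], [0,3], [0,4], [0,5], [1,2], [1,3], [1,4], [1,5], [2,3], [2,4], [2,5], [3,4], [3,5], [4,5]
  2-simplices (10): [0,1,2], [0,1,5], [0,2,4], [0,3,4], [0,3,5], [1,2,3], [1,3,4], [1,4,5], [2,3,5], [2,4,5]

so the chain groups are C_0 ≅ Z^6, C_1 ≅ Z^15, C_2 ≅ Z^10.

Boundary ∂_1: C_1 → C_0 maps an edge to its endpoints' difference, ∂[p,q] = q − p.
The 6×15 boundary matrix has rank 5 and Smith normal form diag(1,1,1,1,1).

Boundary ∂_2: C_2 → C_1 acts by ∂[p,q,r] = [q,r] − [p,r] + [p,q]. For instance
  ∂[0,3,5] = [3,5] − [0,5] + [0,3],
  ∂[1,3,4] = [3,4] − [1,4] + [1,3].
The resulting 15×10 matrix has rank 10, and its Smith normal form has invariant factors (1,1,1,1,1,1,1,1,1,2).

Computing H_k = (kernel of ∂_k) / (image of ∂_{k+1}):

  H_0: rank C_0 − rank ∂_1 = 6 − 5 = 1, and the invariant factors of ∂_1 are all 1, so H_0 = Z.
  H_1: rank ker ∂_1 − rank ∂_2 = (15 − 5) − 10 = 0, and ∂_2 has invariant factor 2 > 1, so H_1 = Z/2.
  H_2: rank ker ∂_2 − rank ∂_3 = (10 − 10) − 0 = 0, and there is no ∂_3, so H_2 = 0.

H_0 ≅ Z,  H_1 ≅ Z/2,  H_2 = 0.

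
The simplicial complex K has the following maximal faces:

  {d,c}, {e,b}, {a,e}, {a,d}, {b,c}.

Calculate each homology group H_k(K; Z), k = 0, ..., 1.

H_0 ≅ Z,  H_1 ≅ Z.

We work with the vertex ordering a < b < c < d < e. The simplices of K, each written with vertices in increasing order, are:

  0-simplices (5): a, b, c, d, e
  1-simplices (5): ad, ae, bc, be, cd

so the chain groups are C_0 ≅ Z^5, C_1 ≅ Z^5.

∂_1: C_1 → C_0 sends each edge [p,q] (with p < q) to q − p.
As a 5×5 matrix over Z this has rank 4, with invariant factors (1,1,1,1).

Reading off H_k = ker ∂_k / im ∂_{k+1}:

  H_0: rank C_0 − rank ∂_1 = 5 − 4 = 1, and the invariant factors of ∂_1 are all 1, so H_0 = Z.
  H_1: rank ker ∂_1 − rank ∂_2 = (5 − 4) − 0 = 1, and there is no ∂_2, so H_1 = Z.

As a check, the Euler characteristic is 5 − 5 = 0, which agrees with 1 − 1 = 0.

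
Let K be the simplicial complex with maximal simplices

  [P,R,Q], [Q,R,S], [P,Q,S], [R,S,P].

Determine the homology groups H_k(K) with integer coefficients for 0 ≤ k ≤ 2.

Take the total order P < Q < R < S on the vertex set. Then K (dimension 2) consists of the simplices:

  0-simplices (4): P, Q, R, S
  1-simplices (6): PQ, PR, PS, QR, QS, RS
  2-simplices (4): PQR, PQS, PRS, QRS

Hence C_0 ≅ Z^4, C_1 ≅ Z^6, C_2 ≅ Z^4.

The boundary map ∂_1: C_1 → C_0 is given by ∂[p,q] = [q] − [p]. For instance
  ∂QS = S − Q.
The resulting 4×6 matrix has rank 3, and its Smith normal form has invariant factors (1,1,1).

The boundary map ∂_2: C_2 → C_1 maps a triangle to the signed sum of its edges. For instance
  ∂PQS = QS − PS + PQ,
  ∂PRS = RS − PS + PR.
This gives a 6×4 integer matrix of rank 3; reducing to Smith normal form yields diagonal entries (1,1,1).

Reading off H_k = ker ∂_k / im ∂_{k+1}:

  H_0: rank C_0 − rank ∂_1 = 4 − 3 = 1, and the invariant factors of ∂_1 are all 1, so H_0 ≅ Z.
  H_1: rank ker ∂_1 − rank ∂_2 = (6 − 3) − 3 = 0, and the invariant factors of ∂_2 are all 1, so H_1 ≅ 0.
  H_2: rank ker ∂_2 − rank ∂_3 = (4 − 3) − 0 = 1, and there is no ∂_3, so H_2 ≅ Z.

As a check, the Euler characteristic is 4 − 6 + 4 = 2, which agrees with 1 − 0 + 1 = 2.

H_0 = Z,  H_1 = 0,  H_2 = Z.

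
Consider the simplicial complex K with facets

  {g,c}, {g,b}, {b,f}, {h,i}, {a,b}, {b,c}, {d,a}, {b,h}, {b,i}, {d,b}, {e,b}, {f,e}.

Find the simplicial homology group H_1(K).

We work with the vertex ordering a < b < c < d < e < f < g < h < i. The simplices of K, each written with vertices in increasing order, are:

  0-simplices (9): a, b, c, d, e, f, g, h, i
  1-simplices (12): ab, ad, bc, bd, be, bf, bg, bh, bi, cg, ef, hi

giving chain groups C_0 ≅ Z^9, C_1 ≅ Z^12.

The boundary map ∂_1: C_1 → C_0 sends each edge [p,q] (with p < q) to q − p.
The 9×12 boundary matrix has rank 8 and Smith normal form diag(1,1,1,1,1,1,1,1).

Reading off H_k = ker ∂_k / im ∂_{k+1}:

  H_1: rank ker ∂_1 − rank ∂_2 = (12 − 8) − 0 = 4, and there is no ∂_2, so H_1 ≅ Z^4.

H_1 ≅ Z^4.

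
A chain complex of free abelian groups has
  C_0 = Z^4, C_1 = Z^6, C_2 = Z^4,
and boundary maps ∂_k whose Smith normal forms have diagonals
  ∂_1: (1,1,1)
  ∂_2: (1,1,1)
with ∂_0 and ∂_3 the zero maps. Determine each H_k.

H_0 ≅ Z,  H_1 = 0,  H_2 ≅ Z.

H_0: b_0 = 4 − 0 − 3 = 1; torsion from ∂_1 factors > 1: none. So H_0 ≅ Z.
H_1: b_1 = 6 − 3 − 3 = 0; torsion from ∂_2 factors > 1: none. So H_1 ≅ 0.
H_2: b_2 = 4 − 3 − 0 = 1; torsion from ∂_3 factors > 1: none. So H_2 ≅ Z.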